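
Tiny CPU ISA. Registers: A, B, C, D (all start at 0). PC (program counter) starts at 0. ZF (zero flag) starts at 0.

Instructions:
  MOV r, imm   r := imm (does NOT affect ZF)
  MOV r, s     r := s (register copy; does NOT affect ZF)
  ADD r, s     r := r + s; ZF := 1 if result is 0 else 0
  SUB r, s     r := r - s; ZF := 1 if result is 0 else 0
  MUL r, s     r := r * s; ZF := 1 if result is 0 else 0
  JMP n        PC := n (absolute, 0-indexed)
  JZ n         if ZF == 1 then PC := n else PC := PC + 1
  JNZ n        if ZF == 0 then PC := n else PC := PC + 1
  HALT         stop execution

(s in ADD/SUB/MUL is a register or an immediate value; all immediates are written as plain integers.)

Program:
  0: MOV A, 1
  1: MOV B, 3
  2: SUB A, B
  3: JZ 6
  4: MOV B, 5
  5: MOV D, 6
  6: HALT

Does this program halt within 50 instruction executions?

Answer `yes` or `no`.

Answer: yes

Derivation:
Step 1: PC=0 exec 'MOV A, 1'. After: A=1 B=0 C=0 D=0 ZF=0 PC=1
Step 2: PC=1 exec 'MOV B, 3'. After: A=1 B=3 C=0 D=0 ZF=0 PC=2
Step 3: PC=2 exec 'SUB A, B'. After: A=-2 B=3 C=0 D=0 ZF=0 PC=3
Step 4: PC=3 exec 'JZ 6'. After: A=-2 B=3 C=0 D=0 ZF=0 PC=4
Step 5: PC=4 exec 'MOV B, 5'. After: A=-2 B=5 C=0 D=0 ZF=0 PC=5
Step 6: PC=5 exec 'MOV D, 6'. After: A=-2 B=5 C=0 D=6 ZF=0 PC=6
Step 7: PC=6 exec 'HALT'. After: A=-2 B=5 C=0 D=6 ZF=0 PC=6 HALTED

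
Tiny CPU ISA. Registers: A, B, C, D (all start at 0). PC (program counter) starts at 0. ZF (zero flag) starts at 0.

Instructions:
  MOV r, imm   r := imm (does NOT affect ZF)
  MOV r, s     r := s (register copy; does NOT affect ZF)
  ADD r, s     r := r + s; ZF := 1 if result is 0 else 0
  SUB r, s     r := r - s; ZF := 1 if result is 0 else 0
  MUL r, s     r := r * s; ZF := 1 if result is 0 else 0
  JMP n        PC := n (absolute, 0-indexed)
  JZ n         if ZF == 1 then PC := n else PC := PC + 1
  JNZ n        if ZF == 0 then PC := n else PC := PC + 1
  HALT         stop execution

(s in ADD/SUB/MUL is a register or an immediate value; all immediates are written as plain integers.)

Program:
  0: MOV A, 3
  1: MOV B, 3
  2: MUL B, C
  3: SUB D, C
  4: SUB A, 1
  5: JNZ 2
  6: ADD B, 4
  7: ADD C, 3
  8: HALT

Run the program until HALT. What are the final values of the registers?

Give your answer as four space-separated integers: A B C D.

Answer: 0 4 3 0

Derivation:
Step 1: PC=0 exec 'MOV A, 3'. After: A=3 B=0 C=0 D=0 ZF=0 PC=1
Step 2: PC=1 exec 'MOV B, 3'. After: A=3 B=3 C=0 D=0 ZF=0 PC=2
Step 3: PC=2 exec 'MUL B, C'. After: A=3 B=0 C=0 D=0 ZF=1 PC=3
Step 4: PC=3 exec 'SUB D, C'. After: A=3 B=0 C=0 D=0 ZF=1 PC=4
Step 5: PC=4 exec 'SUB A, 1'. After: A=2 B=0 C=0 D=0 ZF=0 PC=5
Step 6: PC=5 exec 'JNZ 2'. After: A=2 B=0 C=0 D=0 ZF=0 PC=2
Step 7: PC=2 exec 'MUL B, C'. After: A=2 B=0 C=0 D=0 ZF=1 PC=3
Step 8: PC=3 exec 'SUB D, C'. After: A=2 B=0 C=0 D=0 ZF=1 PC=4
Step 9: PC=4 exec 'SUB A, 1'. After: A=1 B=0 C=0 D=0 ZF=0 PC=5
Step 10: PC=5 exec 'JNZ 2'. After: A=1 B=0 C=0 D=0 ZF=0 PC=2
Step 11: PC=2 exec 'MUL B, C'. After: A=1 B=0 C=0 D=0 ZF=1 PC=3
Step 12: PC=3 exec 'SUB D, C'. After: A=1 B=0 C=0 D=0 ZF=1 PC=4
Step 13: PC=4 exec 'SUB A, 1'. After: A=0 B=0 C=0 D=0 ZF=1 PC=5
Step 14: PC=5 exec 'JNZ 2'. After: A=0 B=0 C=0 D=0 ZF=1 PC=6
Step 15: PC=6 exec 'ADD B, 4'. After: A=0 B=4 C=0 D=0 ZF=0 PC=7
Step 16: PC=7 exec 'ADD C, 3'. After: A=0 B=4 C=3 D=0 ZF=0 PC=8
Step 17: PC=8 exec 'HALT'. After: A=0 B=4 C=3 D=0 ZF=0 PC=8 HALTED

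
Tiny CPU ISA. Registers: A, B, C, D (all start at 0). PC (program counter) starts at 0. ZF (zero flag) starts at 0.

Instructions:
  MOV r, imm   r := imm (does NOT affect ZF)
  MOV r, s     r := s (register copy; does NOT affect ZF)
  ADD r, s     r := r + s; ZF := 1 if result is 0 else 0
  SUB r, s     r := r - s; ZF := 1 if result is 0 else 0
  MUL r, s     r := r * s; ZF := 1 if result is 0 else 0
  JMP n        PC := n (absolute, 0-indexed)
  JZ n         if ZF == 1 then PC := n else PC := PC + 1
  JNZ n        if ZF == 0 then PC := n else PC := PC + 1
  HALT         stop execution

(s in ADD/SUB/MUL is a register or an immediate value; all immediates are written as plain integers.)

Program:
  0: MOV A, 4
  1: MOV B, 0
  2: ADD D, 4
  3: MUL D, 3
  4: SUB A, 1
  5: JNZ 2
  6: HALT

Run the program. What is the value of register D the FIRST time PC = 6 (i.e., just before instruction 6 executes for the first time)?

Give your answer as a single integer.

Step 1: PC=0 exec 'MOV A, 4'. After: A=4 B=0 C=0 D=0 ZF=0 PC=1
Step 2: PC=1 exec 'MOV B, 0'. After: A=4 B=0 C=0 D=0 ZF=0 PC=2
Step 3: PC=2 exec 'ADD D, 4'. After: A=4 B=0 C=0 D=4 ZF=0 PC=3
Step 4: PC=3 exec 'MUL D, 3'. After: A=4 B=0 C=0 D=12 ZF=0 PC=4
Step 5: PC=4 exec 'SUB A, 1'. After: A=3 B=0 C=0 D=12 ZF=0 PC=5
Step 6: PC=5 exec 'JNZ 2'. After: A=3 B=0 C=0 D=12 ZF=0 PC=2
Step 7: PC=2 exec 'ADD D, 4'. After: A=3 B=0 C=0 D=16 ZF=0 PC=3
Step 8: PC=3 exec 'MUL D, 3'. After: A=3 B=0 C=0 D=48 ZF=0 PC=4
Step 9: PC=4 exec 'SUB A, 1'. After: A=2 B=0 C=0 D=48 ZF=0 PC=5
Step 10: PC=5 exec 'JNZ 2'. After: A=2 B=0 C=0 D=48 ZF=0 PC=2
Step 11: PC=2 exec 'ADD D, 4'. After: A=2 B=0 C=0 D=52 ZF=0 PC=3
Step 12: PC=3 exec 'MUL D, 3'. After: A=2 B=0 C=0 D=156 ZF=0 PC=4
Step 13: PC=4 exec 'SUB A, 1'. After: A=1 B=0 C=0 D=156 ZF=0 PC=5
Step 14: PC=5 exec 'JNZ 2'. After: A=1 B=0 C=0 D=156 ZF=0 PC=2
Step 15: PC=2 exec 'ADD D, 4'. After: A=1 B=0 C=0 D=160 ZF=0 PC=3
Step 16: PC=3 exec 'MUL D, 3'. After: A=1 B=0 C=0 D=480 ZF=0 PC=4
Step 17: PC=4 exec 'SUB A, 1'. After: A=0 B=0 C=0 D=480 ZF=1 PC=5
Step 18: PC=5 exec 'JNZ 2'. After: A=0 B=0 C=0 D=480 ZF=1 PC=6
First time PC=6: D=480

480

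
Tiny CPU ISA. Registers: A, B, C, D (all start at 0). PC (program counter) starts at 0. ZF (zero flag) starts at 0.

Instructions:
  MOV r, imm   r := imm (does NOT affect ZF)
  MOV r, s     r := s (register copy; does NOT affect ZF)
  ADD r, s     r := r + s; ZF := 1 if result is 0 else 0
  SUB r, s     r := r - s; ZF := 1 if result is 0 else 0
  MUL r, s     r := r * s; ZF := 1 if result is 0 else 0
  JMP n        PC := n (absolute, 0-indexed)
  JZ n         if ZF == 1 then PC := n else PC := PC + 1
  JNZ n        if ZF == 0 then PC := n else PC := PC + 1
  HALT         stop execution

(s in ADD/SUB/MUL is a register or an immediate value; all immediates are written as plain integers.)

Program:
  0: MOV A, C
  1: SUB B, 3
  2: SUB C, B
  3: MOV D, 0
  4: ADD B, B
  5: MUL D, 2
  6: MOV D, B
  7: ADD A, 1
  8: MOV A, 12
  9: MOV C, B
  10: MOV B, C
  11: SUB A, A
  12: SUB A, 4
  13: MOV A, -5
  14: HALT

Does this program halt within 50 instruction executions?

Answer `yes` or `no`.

Answer: yes

Derivation:
Step 1: PC=0 exec 'MOV A, C'. After: A=0 B=0 C=0 D=0 ZF=0 PC=1
Step 2: PC=1 exec 'SUB B, 3'. After: A=0 B=-3 C=0 D=0 ZF=0 PC=2
Step 3: PC=2 exec 'SUB C, B'. After: A=0 B=-3 C=3 D=0 ZF=0 PC=3
Step 4: PC=3 exec 'MOV D, 0'. After: A=0 B=-3 C=3 D=0 ZF=0 PC=4
Step 5: PC=4 exec 'ADD B, B'. After: A=0 B=-6 C=3 D=0 ZF=0 PC=5
Step 6: PC=5 exec 'MUL D, 2'. After: A=0 B=-6 C=3 D=0 ZF=1 PC=6
Step 7: PC=6 exec 'MOV D, B'. After: A=0 B=-6 C=3 D=-6 ZF=1 PC=7
Step 8: PC=7 exec 'ADD A, 1'. After: A=1 B=-6 C=3 D=-6 ZF=0 PC=8
Step 9: PC=8 exec 'MOV A, 12'. After: A=12 B=-6 C=3 D=-6 ZF=0 PC=9
Step 10: PC=9 exec 'MOV C, B'. After: A=12 B=-6 C=-6 D=-6 ZF=0 PC=10
Step 11: PC=10 exec 'MOV B, C'. After: A=12 B=-6 C=-6 D=-6 ZF=0 PC=11
Step 12: PC=11 exec 'SUB A, A'. After: A=0 B=-6 C=-6 D=-6 ZF=1 PC=12
Step 13: PC=12 exec 'SUB A, 4'. After: A=-4 B=-6 C=-6 D=-6 ZF=0 PC=13
Step 14: PC=13 exec 'MOV A, -5'. After: A=-5 B=-6 C=-6 D=-6 ZF=0 PC=14
Step 15: PC=14 exec 'HALT'. After: A=-5 B=-6 C=-6 D=-6 ZF=0 PC=14 HALTED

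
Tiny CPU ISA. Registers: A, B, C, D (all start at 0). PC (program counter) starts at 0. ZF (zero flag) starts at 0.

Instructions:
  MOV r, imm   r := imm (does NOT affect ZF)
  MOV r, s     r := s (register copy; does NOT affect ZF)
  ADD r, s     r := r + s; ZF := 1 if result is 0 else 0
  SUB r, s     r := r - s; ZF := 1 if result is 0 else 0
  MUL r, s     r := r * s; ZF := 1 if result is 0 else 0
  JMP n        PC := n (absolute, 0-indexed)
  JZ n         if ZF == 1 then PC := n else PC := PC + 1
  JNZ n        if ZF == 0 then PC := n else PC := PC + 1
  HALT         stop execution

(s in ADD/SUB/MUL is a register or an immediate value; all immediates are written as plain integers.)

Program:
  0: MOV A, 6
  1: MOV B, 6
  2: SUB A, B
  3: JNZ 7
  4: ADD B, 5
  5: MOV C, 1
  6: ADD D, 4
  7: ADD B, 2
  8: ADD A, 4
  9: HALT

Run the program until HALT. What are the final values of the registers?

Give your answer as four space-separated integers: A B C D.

Step 1: PC=0 exec 'MOV A, 6'. After: A=6 B=0 C=0 D=0 ZF=0 PC=1
Step 2: PC=1 exec 'MOV B, 6'. After: A=6 B=6 C=0 D=0 ZF=0 PC=2
Step 3: PC=2 exec 'SUB A, B'. After: A=0 B=6 C=0 D=0 ZF=1 PC=3
Step 4: PC=3 exec 'JNZ 7'. After: A=0 B=6 C=0 D=0 ZF=1 PC=4
Step 5: PC=4 exec 'ADD B, 5'. After: A=0 B=11 C=0 D=0 ZF=0 PC=5
Step 6: PC=5 exec 'MOV C, 1'. After: A=0 B=11 C=1 D=0 ZF=0 PC=6
Step 7: PC=6 exec 'ADD D, 4'. After: A=0 B=11 C=1 D=4 ZF=0 PC=7
Step 8: PC=7 exec 'ADD B, 2'. After: A=0 B=13 C=1 D=4 ZF=0 PC=8
Step 9: PC=8 exec 'ADD A, 4'. After: A=4 B=13 C=1 D=4 ZF=0 PC=9
Step 10: PC=9 exec 'HALT'. After: A=4 B=13 C=1 D=4 ZF=0 PC=9 HALTED

Answer: 4 13 1 4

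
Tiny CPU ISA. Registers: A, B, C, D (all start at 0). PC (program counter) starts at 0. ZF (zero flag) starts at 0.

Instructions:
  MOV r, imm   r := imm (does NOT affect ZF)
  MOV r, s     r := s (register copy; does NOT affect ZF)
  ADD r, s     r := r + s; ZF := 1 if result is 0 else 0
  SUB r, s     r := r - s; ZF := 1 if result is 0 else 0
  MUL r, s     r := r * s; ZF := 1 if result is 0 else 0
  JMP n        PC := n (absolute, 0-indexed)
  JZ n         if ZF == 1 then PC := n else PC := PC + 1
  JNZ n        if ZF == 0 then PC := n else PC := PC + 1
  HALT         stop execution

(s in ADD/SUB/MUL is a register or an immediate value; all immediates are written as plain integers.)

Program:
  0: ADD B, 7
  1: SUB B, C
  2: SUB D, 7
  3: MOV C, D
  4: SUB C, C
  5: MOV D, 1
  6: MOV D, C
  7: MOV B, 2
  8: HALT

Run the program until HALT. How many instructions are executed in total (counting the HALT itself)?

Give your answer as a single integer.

Answer: 9

Derivation:
Step 1: PC=0 exec 'ADD B, 7'. After: A=0 B=7 C=0 D=0 ZF=0 PC=1
Step 2: PC=1 exec 'SUB B, C'. After: A=0 B=7 C=0 D=0 ZF=0 PC=2
Step 3: PC=2 exec 'SUB D, 7'. After: A=0 B=7 C=0 D=-7 ZF=0 PC=3
Step 4: PC=3 exec 'MOV C, D'. After: A=0 B=7 C=-7 D=-7 ZF=0 PC=4
Step 5: PC=4 exec 'SUB C, C'. After: A=0 B=7 C=0 D=-7 ZF=1 PC=5
Step 6: PC=5 exec 'MOV D, 1'. After: A=0 B=7 C=0 D=1 ZF=1 PC=6
Step 7: PC=6 exec 'MOV D, C'. After: A=0 B=7 C=0 D=0 ZF=1 PC=7
Step 8: PC=7 exec 'MOV B, 2'. After: A=0 B=2 C=0 D=0 ZF=1 PC=8
Step 9: PC=8 exec 'HALT'. After: A=0 B=2 C=0 D=0 ZF=1 PC=8 HALTED
Total instructions executed: 9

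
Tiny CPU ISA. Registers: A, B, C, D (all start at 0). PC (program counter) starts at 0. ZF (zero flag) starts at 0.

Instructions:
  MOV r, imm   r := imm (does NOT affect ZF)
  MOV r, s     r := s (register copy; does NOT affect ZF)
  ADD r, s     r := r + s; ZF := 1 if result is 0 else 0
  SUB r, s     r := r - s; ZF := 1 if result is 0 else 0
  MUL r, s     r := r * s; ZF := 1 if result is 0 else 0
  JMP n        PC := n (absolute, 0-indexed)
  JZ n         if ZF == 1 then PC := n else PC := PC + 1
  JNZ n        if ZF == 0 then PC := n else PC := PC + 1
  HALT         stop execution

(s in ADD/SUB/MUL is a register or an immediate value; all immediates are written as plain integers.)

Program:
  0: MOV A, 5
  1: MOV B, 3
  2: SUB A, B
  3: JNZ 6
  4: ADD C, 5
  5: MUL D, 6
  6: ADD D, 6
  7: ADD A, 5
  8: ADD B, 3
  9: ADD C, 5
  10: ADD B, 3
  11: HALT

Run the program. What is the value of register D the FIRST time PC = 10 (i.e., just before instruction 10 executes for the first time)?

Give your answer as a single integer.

Step 1: PC=0 exec 'MOV A, 5'. After: A=5 B=0 C=0 D=0 ZF=0 PC=1
Step 2: PC=1 exec 'MOV B, 3'. After: A=5 B=3 C=0 D=0 ZF=0 PC=2
Step 3: PC=2 exec 'SUB A, B'. After: A=2 B=3 C=0 D=0 ZF=0 PC=3
Step 4: PC=3 exec 'JNZ 6'. After: A=2 B=3 C=0 D=0 ZF=0 PC=6
Step 5: PC=6 exec 'ADD D, 6'. After: A=2 B=3 C=0 D=6 ZF=0 PC=7
Step 6: PC=7 exec 'ADD A, 5'. After: A=7 B=3 C=0 D=6 ZF=0 PC=8
Step 7: PC=8 exec 'ADD B, 3'. After: A=7 B=6 C=0 D=6 ZF=0 PC=9
Step 8: PC=9 exec 'ADD C, 5'. After: A=7 B=6 C=5 D=6 ZF=0 PC=10
First time PC=10: D=6

6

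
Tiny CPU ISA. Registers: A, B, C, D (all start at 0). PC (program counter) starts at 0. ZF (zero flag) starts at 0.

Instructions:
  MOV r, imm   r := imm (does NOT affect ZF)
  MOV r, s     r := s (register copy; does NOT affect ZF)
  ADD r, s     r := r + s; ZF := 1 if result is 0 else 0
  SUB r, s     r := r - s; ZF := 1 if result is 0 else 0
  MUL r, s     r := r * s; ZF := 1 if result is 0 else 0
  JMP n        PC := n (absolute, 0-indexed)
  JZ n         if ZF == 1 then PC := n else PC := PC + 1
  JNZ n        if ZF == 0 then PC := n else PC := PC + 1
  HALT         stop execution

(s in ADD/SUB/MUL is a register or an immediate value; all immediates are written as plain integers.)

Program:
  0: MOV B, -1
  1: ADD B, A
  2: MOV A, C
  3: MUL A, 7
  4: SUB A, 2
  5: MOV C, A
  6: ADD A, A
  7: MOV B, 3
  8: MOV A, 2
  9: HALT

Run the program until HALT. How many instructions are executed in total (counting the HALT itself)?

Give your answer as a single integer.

Step 1: PC=0 exec 'MOV B, -1'. After: A=0 B=-1 C=0 D=0 ZF=0 PC=1
Step 2: PC=1 exec 'ADD B, A'. After: A=0 B=-1 C=0 D=0 ZF=0 PC=2
Step 3: PC=2 exec 'MOV A, C'. After: A=0 B=-1 C=0 D=0 ZF=0 PC=3
Step 4: PC=3 exec 'MUL A, 7'. After: A=0 B=-1 C=0 D=0 ZF=1 PC=4
Step 5: PC=4 exec 'SUB A, 2'. After: A=-2 B=-1 C=0 D=0 ZF=0 PC=5
Step 6: PC=5 exec 'MOV C, A'. After: A=-2 B=-1 C=-2 D=0 ZF=0 PC=6
Step 7: PC=6 exec 'ADD A, A'. After: A=-4 B=-1 C=-2 D=0 ZF=0 PC=7
Step 8: PC=7 exec 'MOV B, 3'. After: A=-4 B=3 C=-2 D=0 ZF=0 PC=8
Step 9: PC=8 exec 'MOV A, 2'. After: A=2 B=3 C=-2 D=0 ZF=0 PC=9
Step 10: PC=9 exec 'HALT'. After: A=2 B=3 C=-2 D=0 ZF=0 PC=9 HALTED
Total instructions executed: 10

Answer: 10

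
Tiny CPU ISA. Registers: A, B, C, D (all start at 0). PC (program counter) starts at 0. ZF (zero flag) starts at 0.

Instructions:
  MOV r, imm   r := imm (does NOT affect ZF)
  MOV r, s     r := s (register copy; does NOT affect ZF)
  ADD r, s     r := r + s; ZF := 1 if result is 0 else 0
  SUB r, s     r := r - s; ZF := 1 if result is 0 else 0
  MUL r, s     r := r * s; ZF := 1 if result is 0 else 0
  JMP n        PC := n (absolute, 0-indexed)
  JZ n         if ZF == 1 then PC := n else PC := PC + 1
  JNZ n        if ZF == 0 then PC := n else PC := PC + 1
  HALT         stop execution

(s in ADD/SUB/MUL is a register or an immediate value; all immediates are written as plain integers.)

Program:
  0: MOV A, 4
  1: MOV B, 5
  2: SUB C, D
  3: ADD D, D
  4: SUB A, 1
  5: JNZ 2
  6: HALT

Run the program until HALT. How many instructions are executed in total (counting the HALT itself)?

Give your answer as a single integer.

Answer: 19

Derivation:
Step 1: PC=0 exec 'MOV A, 4'. After: A=4 B=0 C=0 D=0 ZF=0 PC=1
Step 2: PC=1 exec 'MOV B, 5'. After: A=4 B=5 C=0 D=0 ZF=0 PC=2
Step 3: PC=2 exec 'SUB C, D'. After: A=4 B=5 C=0 D=0 ZF=1 PC=3
Step 4: PC=3 exec 'ADD D, D'. After: A=4 B=5 C=0 D=0 ZF=1 PC=4
Step 5: PC=4 exec 'SUB A, 1'. After: A=3 B=5 C=0 D=0 ZF=0 PC=5
Step 6: PC=5 exec 'JNZ 2'. After: A=3 B=5 C=0 D=0 ZF=0 PC=2
Step 7: PC=2 exec 'SUB C, D'. After: A=3 B=5 C=0 D=0 ZF=1 PC=3
Step 8: PC=3 exec 'ADD D, D'. After: A=3 B=5 C=0 D=0 ZF=1 PC=4
Step 9: PC=4 exec 'SUB A, 1'. After: A=2 B=5 C=0 D=0 ZF=0 PC=5
Step 10: PC=5 exec 'JNZ 2'. After: A=2 B=5 C=0 D=0 ZF=0 PC=2
Step 11: PC=2 exec 'SUB C, D'. After: A=2 B=5 C=0 D=0 ZF=1 PC=3
Step 12: PC=3 exec 'ADD D, D'. After: A=2 B=5 C=0 D=0 ZF=1 PC=4
Step 13: PC=4 exec 'SUB A, 1'. After: A=1 B=5 C=0 D=0 ZF=0 PC=5
Step 14: PC=5 exec 'JNZ 2'. After: A=1 B=5 C=0 D=0 ZF=0 PC=2
Step 15: PC=2 exec 'SUB C, D'. After: A=1 B=5 C=0 D=0 ZF=1 PC=3
Step 16: PC=3 exec 'ADD D, D'. After: A=1 B=5 C=0 D=0 ZF=1 PC=4
Step 17: PC=4 exec 'SUB A, 1'. After: A=0 B=5 C=0 D=0 ZF=1 PC=5
Step 18: PC=5 exec 'JNZ 2'. After: A=0 B=5 C=0 D=0 ZF=1 PC=6
Step 19: PC=6 exec 'HALT'. After: A=0 B=5 C=0 D=0 ZF=1 PC=6 HALTED
Total instructions executed: 19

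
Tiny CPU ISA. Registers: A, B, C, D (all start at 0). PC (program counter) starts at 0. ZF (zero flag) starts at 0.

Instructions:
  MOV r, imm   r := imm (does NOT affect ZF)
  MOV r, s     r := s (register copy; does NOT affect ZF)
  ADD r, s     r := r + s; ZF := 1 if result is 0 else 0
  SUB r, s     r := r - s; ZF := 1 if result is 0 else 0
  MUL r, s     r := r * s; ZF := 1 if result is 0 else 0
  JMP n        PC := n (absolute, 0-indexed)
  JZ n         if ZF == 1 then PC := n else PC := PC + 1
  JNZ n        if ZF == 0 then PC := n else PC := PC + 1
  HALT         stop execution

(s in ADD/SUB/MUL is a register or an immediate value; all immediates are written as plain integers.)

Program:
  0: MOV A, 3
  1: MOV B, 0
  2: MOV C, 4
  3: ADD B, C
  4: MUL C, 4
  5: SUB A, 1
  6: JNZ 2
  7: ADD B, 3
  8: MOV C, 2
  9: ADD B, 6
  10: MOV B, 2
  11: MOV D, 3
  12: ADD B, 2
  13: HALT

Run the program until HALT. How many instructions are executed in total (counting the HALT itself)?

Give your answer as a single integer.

Step 1: PC=0 exec 'MOV A, 3'. After: A=3 B=0 C=0 D=0 ZF=0 PC=1
Step 2: PC=1 exec 'MOV B, 0'. After: A=3 B=0 C=0 D=0 ZF=0 PC=2
Step 3: PC=2 exec 'MOV C, 4'. After: A=3 B=0 C=4 D=0 ZF=0 PC=3
Step 4: PC=3 exec 'ADD B, C'. After: A=3 B=4 C=4 D=0 ZF=0 PC=4
Step 5: PC=4 exec 'MUL C, 4'. After: A=3 B=4 C=16 D=0 ZF=0 PC=5
Step 6: PC=5 exec 'SUB A, 1'. After: A=2 B=4 C=16 D=0 ZF=0 PC=6
Step 7: PC=6 exec 'JNZ 2'. After: A=2 B=4 C=16 D=0 ZF=0 PC=2
Step 8: PC=2 exec 'MOV C, 4'. After: A=2 B=4 C=4 D=0 ZF=0 PC=3
Step 9: PC=3 exec 'ADD B, C'. After: A=2 B=8 C=4 D=0 ZF=0 PC=4
Step 10: PC=4 exec 'MUL C, 4'. After: A=2 B=8 C=16 D=0 ZF=0 PC=5
Step 11: PC=5 exec 'SUB A, 1'. After: A=1 B=8 C=16 D=0 ZF=0 PC=6
Step 12: PC=6 exec 'JNZ 2'. After: A=1 B=8 C=16 D=0 ZF=0 PC=2
Step 13: PC=2 exec 'MOV C, 4'. After: A=1 B=8 C=4 D=0 ZF=0 PC=3
Step 14: PC=3 exec 'ADD B, C'. After: A=1 B=12 C=4 D=0 ZF=0 PC=4
Step 15: PC=4 exec 'MUL C, 4'. After: A=1 B=12 C=16 D=0 ZF=0 PC=5
Step 16: PC=5 exec 'SUB A, 1'. After: A=0 B=12 C=16 D=0 ZF=1 PC=6
Step 17: PC=6 exec 'JNZ 2'. After: A=0 B=12 C=16 D=0 ZF=1 PC=7
Step 18: PC=7 exec 'ADD B, 3'. After: A=0 B=15 C=16 D=0 ZF=0 PC=8
Step 19: PC=8 exec 'MOV C, 2'. After: A=0 B=15 C=2 D=0 ZF=0 PC=9
Step 20: PC=9 exec 'ADD B, 6'. After: A=0 B=21 C=2 D=0 ZF=0 PC=10
Step 21: PC=10 exec 'MOV B, 2'. After: A=0 B=2 C=2 D=0 ZF=0 PC=11
Step 22: PC=11 exec 'MOV D, 3'. After: A=0 B=2 C=2 D=3 ZF=0 PC=12
Step 23: PC=12 exec 'ADD B, 2'. After: A=0 B=4 C=2 D=3 ZF=0 PC=13
Step 24: PC=13 exec 'HALT'. After: A=0 B=4 C=2 D=3 ZF=0 PC=13 HALTED
Total instructions executed: 24

Answer: 24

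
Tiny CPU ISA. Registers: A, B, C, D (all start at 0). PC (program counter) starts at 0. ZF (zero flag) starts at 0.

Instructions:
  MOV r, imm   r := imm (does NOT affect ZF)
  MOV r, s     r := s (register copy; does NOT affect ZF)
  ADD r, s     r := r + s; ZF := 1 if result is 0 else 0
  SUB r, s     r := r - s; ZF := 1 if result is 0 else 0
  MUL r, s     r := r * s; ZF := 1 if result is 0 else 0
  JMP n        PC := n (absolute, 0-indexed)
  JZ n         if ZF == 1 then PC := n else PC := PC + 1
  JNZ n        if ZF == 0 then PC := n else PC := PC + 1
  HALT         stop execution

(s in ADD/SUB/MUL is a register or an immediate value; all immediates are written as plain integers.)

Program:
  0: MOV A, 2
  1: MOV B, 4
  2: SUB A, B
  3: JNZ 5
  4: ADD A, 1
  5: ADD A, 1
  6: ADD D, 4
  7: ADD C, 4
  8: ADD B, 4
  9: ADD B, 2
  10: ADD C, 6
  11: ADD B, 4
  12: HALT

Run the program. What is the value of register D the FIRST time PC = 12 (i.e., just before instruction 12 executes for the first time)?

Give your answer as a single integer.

Step 1: PC=0 exec 'MOV A, 2'. After: A=2 B=0 C=0 D=0 ZF=0 PC=1
Step 2: PC=1 exec 'MOV B, 4'. After: A=2 B=4 C=0 D=0 ZF=0 PC=2
Step 3: PC=2 exec 'SUB A, B'. After: A=-2 B=4 C=0 D=0 ZF=0 PC=3
Step 4: PC=3 exec 'JNZ 5'. After: A=-2 B=4 C=0 D=0 ZF=0 PC=5
Step 5: PC=5 exec 'ADD A, 1'. After: A=-1 B=4 C=0 D=0 ZF=0 PC=6
Step 6: PC=6 exec 'ADD D, 4'. After: A=-1 B=4 C=0 D=4 ZF=0 PC=7
Step 7: PC=7 exec 'ADD C, 4'. After: A=-1 B=4 C=4 D=4 ZF=0 PC=8
Step 8: PC=8 exec 'ADD B, 4'. After: A=-1 B=8 C=4 D=4 ZF=0 PC=9
Step 9: PC=9 exec 'ADD B, 2'. After: A=-1 B=10 C=4 D=4 ZF=0 PC=10
Step 10: PC=10 exec 'ADD C, 6'. After: A=-1 B=10 C=10 D=4 ZF=0 PC=11
Step 11: PC=11 exec 'ADD B, 4'. After: A=-1 B=14 C=10 D=4 ZF=0 PC=12
First time PC=12: D=4

4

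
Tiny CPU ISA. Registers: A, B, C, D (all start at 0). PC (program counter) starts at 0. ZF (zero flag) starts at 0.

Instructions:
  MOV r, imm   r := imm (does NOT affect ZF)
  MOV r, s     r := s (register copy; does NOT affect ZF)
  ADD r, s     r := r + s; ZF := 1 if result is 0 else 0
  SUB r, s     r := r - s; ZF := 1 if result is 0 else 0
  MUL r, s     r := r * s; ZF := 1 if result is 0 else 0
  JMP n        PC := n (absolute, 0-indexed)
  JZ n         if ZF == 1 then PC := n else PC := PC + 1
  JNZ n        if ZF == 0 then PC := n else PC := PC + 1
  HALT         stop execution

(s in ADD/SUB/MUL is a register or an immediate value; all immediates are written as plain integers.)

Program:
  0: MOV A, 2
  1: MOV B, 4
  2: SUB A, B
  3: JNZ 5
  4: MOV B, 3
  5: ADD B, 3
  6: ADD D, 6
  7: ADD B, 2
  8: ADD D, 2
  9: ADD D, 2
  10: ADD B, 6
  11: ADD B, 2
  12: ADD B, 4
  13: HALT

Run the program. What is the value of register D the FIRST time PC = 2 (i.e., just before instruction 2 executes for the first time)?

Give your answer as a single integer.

Step 1: PC=0 exec 'MOV A, 2'. After: A=2 B=0 C=0 D=0 ZF=0 PC=1
Step 2: PC=1 exec 'MOV B, 4'. After: A=2 B=4 C=0 D=0 ZF=0 PC=2
First time PC=2: D=0

0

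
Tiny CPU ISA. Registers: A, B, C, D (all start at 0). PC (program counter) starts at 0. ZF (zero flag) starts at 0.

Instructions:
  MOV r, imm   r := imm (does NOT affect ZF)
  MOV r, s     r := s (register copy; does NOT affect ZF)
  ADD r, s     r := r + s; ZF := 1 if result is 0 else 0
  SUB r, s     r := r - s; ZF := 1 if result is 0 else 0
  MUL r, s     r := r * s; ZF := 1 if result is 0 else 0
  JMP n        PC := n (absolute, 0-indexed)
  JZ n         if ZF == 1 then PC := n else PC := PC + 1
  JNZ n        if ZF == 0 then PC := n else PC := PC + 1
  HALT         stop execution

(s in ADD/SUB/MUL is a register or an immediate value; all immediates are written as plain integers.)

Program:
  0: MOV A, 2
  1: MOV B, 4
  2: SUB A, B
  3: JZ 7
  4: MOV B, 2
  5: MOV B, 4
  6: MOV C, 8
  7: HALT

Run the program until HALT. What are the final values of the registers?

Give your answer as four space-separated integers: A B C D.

Step 1: PC=0 exec 'MOV A, 2'. After: A=2 B=0 C=0 D=0 ZF=0 PC=1
Step 2: PC=1 exec 'MOV B, 4'. After: A=2 B=4 C=0 D=0 ZF=0 PC=2
Step 3: PC=2 exec 'SUB A, B'. After: A=-2 B=4 C=0 D=0 ZF=0 PC=3
Step 4: PC=3 exec 'JZ 7'. After: A=-2 B=4 C=0 D=0 ZF=0 PC=4
Step 5: PC=4 exec 'MOV B, 2'. After: A=-2 B=2 C=0 D=0 ZF=0 PC=5
Step 6: PC=5 exec 'MOV B, 4'. After: A=-2 B=4 C=0 D=0 ZF=0 PC=6
Step 7: PC=6 exec 'MOV C, 8'. After: A=-2 B=4 C=8 D=0 ZF=0 PC=7
Step 8: PC=7 exec 'HALT'. After: A=-2 B=4 C=8 D=0 ZF=0 PC=7 HALTED

Answer: -2 4 8 0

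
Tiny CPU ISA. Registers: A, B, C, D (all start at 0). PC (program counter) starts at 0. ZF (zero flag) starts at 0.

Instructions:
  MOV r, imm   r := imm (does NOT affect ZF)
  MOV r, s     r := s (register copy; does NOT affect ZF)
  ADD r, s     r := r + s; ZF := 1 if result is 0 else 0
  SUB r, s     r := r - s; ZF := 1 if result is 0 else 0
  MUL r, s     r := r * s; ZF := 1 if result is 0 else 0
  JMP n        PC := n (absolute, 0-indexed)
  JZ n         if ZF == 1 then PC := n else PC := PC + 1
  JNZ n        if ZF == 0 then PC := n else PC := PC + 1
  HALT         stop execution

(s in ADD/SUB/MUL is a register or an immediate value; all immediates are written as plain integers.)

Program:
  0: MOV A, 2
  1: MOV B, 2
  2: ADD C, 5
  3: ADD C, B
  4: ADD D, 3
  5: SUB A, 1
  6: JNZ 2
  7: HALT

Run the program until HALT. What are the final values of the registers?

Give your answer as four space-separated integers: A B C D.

Answer: 0 2 14 6

Derivation:
Step 1: PC=0 exec 'MOV A, 2'. After: A=2 B=0 C=0 D=0 ZF=0 PC=1
Step 2: PC=1 exec 'MOV B, 2'. After: A=2 B=2 C=0 D=0 ZF=0 PC=2
Step 3: PC=2 exec 'ADD C, 5'. After: A=2 B=2 C=5 D=0 ZF=0 PC=3
Step 4: PC=3 exec 'ADD C, B'. After: A=2 B=2 C=7 D=0 ZF=0 PC=4
Step 5: PC=4 exec 'ADD D, 3'. After: A=2 B=2 C=7 D=3 ZF=0 PC=5
Step 6: PC=5 exec 'SUB A, 1'. After: A=1 B=2 C=7 D=3 ZF=0 PC=6
Step 7: PC=6 exec 'JNZ 2'. After: A=1 B=2 C=7 D=3 ZF=0 PC=2
Step 8: PC=2 exec 'ADD C, 5'. After: A=1 B=2 C=12 D=3 ZF=0 PC=3
Step 9: PC=3 exec 'ADD C, B'. After: A=1 B=2 C=14 D=3 ZF=0 PC=4
Step 10: PC=4 exec 'ADD D, 3'. After: A=1 B=2 C=14 D=6 ZF=0 PC=5
Step 11: PC=5 exec 'SUB A, 1'. After: A=0 B=2 C=14 D=6 ZF=1 PC=6
Step 12: PC=6 exec 'JNZ 2'. After: A=0 B=2 C=14 D=6 ZF=1 PC=7
Step 13: PC=7 exec 'HALT'. After: A=0 B=2 C=14 D=6 ZF=1 PC=7 HALTED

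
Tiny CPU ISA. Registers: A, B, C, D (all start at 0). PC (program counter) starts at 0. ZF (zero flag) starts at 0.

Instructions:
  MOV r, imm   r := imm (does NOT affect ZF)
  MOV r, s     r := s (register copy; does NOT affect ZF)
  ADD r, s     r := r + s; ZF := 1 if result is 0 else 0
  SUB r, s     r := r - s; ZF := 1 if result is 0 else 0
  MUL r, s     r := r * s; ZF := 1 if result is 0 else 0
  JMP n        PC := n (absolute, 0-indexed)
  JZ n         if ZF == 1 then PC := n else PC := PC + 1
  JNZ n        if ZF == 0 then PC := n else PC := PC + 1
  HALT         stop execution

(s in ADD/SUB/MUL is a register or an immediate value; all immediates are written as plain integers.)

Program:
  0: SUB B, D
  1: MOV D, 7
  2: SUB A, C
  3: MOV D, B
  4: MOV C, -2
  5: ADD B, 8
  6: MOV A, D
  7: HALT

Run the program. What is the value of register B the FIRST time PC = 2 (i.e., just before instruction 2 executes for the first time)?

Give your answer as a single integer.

Step 1: PC=0 exec 'SUB B, D'. After: A=0 B=0 C=0 D=0 ZF=1 PC=1
Step 2: PC=1 exec 'MOV D, 7'. After: A=0 B=0 C=0 D=7 ZF=1 PC=2
First time PC=2: B=0

0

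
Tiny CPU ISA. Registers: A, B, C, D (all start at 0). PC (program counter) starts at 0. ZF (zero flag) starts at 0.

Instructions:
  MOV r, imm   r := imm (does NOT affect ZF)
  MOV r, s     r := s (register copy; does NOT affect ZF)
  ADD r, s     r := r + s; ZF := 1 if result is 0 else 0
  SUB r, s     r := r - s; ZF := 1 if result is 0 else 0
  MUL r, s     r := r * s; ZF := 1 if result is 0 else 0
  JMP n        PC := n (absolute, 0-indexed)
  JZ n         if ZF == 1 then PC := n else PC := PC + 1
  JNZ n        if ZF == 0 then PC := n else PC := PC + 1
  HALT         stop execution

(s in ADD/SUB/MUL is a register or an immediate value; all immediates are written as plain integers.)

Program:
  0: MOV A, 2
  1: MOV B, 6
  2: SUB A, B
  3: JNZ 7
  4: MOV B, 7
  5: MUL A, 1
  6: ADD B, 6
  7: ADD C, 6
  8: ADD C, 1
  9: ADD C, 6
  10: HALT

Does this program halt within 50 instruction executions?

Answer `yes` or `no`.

Answer: yes

Derivation:
Step 1: PC=0 exec 'MOV A, 2'. After: A=2 B=0 C=0 D=0 ZF=0 PC=1
Step 2: PC=1 exec 'MOV B, 6'. After: A=2 B=6 C=0 D=0 ZF=0 PC=2
Step 3: PC=2 exec 'SUB A, B'. After: A=-4 B=6 C=0 D=0 ZF=0 PC=3
Step 4: PC=3 exec 'JNZ 7'. After: A=-4 B=6 C=0 D=0 ZF=0 PC=7
Step 5: PC=7 exec 'ADD C, 6'. After: A=-4 B=6 C=6 D=0 ZF=0 PC=8
Step 6: PC=8 exec 'ADD C, 1'. After: A=-4 B=6 C=7 D=0 ZF=0 PC=9
Step 7: PC=9 exec 'ADD C, 6'. After: A=-4 B=6 C=13 D=0 ZF=0 PC=10
Step 8: PC=10 exec 'HALT'. After: A=-4 B=6 C=13 D=0 ZF=0 PC=10 HALTED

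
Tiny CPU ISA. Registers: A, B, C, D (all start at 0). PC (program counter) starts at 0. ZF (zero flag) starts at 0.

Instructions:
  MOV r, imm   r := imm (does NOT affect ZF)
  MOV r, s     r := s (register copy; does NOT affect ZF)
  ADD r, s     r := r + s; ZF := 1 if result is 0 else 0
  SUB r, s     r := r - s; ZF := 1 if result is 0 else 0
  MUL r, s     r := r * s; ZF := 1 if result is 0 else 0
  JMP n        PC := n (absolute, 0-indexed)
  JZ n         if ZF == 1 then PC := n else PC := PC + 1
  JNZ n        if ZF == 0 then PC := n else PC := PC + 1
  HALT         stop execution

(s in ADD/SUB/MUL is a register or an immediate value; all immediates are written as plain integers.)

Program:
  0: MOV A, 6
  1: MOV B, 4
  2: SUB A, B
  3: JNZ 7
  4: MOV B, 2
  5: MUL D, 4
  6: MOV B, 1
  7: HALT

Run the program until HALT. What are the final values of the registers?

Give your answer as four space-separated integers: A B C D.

Step 1: PC=0 exec 'MOV A, 6'. After: A=6 B=0 C=0 D=0 ZF=0 PC=1
Step 2: PC=1 exec 'MOV B, 4'. After: A=6 B=4 C=0 D=0 ZF=0 PC=2
Step 3: PC=2 exec 'SUB A, B'. After: A=2 B=4 C=0 D=0 ZF=0 PC=3
Step 4: PC=3 exec 'JNZ 7'. After: A=2 B=4 C=0 D=0 ZF=0 PC=7
Step 5: PC=7 exec 'HALT'. After: A=2 B=4 C=0 D=0 ZF=0 PC=7 HALTED

Answer: 2 4 0 0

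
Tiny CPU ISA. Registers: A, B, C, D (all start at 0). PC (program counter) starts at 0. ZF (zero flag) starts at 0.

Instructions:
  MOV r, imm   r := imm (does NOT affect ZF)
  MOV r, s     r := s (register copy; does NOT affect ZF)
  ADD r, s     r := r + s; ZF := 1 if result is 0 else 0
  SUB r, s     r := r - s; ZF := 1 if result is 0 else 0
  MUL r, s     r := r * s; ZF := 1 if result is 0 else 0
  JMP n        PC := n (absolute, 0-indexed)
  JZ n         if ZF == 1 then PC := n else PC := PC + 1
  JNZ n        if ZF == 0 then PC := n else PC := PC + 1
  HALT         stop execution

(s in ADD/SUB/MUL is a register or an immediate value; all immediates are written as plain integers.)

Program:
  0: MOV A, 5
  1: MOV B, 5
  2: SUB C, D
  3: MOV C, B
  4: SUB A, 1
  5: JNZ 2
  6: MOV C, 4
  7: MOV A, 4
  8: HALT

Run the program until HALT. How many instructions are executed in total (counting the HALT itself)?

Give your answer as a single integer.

Answer: 25

Derivation:
Step 1: PC=0 exec 'MOV A, 5'. After: A=5 B=0 C=0 D=0 ZF=0 PC=1
Step 2: PC=1 exec 'MOV B, 5'. After: A=5 B=5 C=0 D=0 ZF=0 PC=2
Step 3: PC=2 exec 'SUB C, D'. After: A=5 B=5 C=0 D=0 ZF=1 PC=3
Step 4: PC=3 exec 'MOV C, B'. After: A=5 B=5 C=5 D=0 ZF=1 PC=4
Step 5: PC=4 exec 'SUB A, 1'. After: A=4 B=5 C=5 D=0 ZF=0 PC=5
Step 6: PC=5 exec 'JNZ 2'. After: A=4 B=5 C=5 D=0 ZF=0 PC=2
Step 7: PC=2 exec 'SUB C, D'. After: A=4 B=5 C=5 D=0 ZF=0 PC=3
Step 8: PC=3 exec 'MOV C, B'. After: A=4 B=5 C=5 D=0 ZF=0 PC=4
Step 9: PC=4 exec 'SUB A, 1'. After: A=3 B=5 C=5 D=0 ZF=0 PC=5
Step 10: PC=5 exec 'JNZ 2'. After: A=3 B=5 C=5 D=0 ZF=0 PC=2
Step 11: PC=2 exec 'SUB C, D'. After: A=3 B=5 C=5 D=0 ZF=0 PC=3
Step 12: PC=3 exec 'MOV C, B'. After: A=3 B=5 C=5 D=0 ZF=0 PC=4
Step 13: PC=4 exec 'SUB A, 1'. After: A=2 B=5 C=5 D=0 ZF=0 PC=5
Step 14: PC=5 exec 'JNZ 2'. After: A=2 B=5 C=5 D=0 ZF=0 PC=2
Step 15: PC=2 exec 'SUB C, D'. After: A=2 B=5 C=5 D=0 ZF=0 PC=3
Step 16: PC=3 exec 'MOV C, B'. After: A=2 B=5 C=5 D=0 ZF=0 PC=4
Step 17: PC=4 exec 'SUB A, 1'. After: A=1 B=5 C=5 D=0 ZF=0 PC=5
Step 18: PC=5 exec 'JNZ 2'. After: A=1 B=5 C=5 D=0 ZF=0 PC=2
Step 19: PC=2 exec 'SUB C, D'. After: A=1 B=5 C=5 D=0 ZF=0 PC=3
Step 20: PC=3 exec 'MOV C, B'. After: A=1 B=5 C=5 D=0 ZF=0 PC=4
Step 21: PC=4 exec 'SUB A, 1'. After: A=0 B=5 C=5 D=0 ZF=1 PC=5
Step 22: PC=5 exec 'JNZ 2'. After: A=0 B=5 C=5 D=0 ZF=1 PC=6
Step 23: PC=6 exec 'MOV C, 4'. After: A=0 B=5 C=4 D=0 ZF=1 PC=7
Step 24: PC=7 exec 'MOV A, 4'. After: A=4 B=5 C=4 D=0 ZF=1 PC=8
Step 25: PC=8 exec 'HALT'. After: A=4 B=5 C=4 D=0 ZF=1 PC=8 HALTED
Total instructions executed: 25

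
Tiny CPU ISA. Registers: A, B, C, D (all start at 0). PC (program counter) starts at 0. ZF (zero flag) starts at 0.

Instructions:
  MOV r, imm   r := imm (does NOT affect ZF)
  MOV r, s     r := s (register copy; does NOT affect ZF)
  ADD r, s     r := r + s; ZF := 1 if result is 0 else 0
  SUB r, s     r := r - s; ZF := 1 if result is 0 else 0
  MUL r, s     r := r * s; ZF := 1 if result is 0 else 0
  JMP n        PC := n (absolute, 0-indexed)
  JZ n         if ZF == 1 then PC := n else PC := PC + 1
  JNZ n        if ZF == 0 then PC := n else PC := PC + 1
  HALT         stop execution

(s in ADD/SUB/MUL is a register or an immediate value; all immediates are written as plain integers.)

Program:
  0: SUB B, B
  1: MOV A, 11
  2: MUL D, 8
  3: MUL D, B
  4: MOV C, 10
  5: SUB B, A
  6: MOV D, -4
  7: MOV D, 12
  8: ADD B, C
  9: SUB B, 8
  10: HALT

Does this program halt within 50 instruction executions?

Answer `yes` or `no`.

Step 1: PC=0 exec 'SUB B, B'. After: A=0 B=0 C=0 D=0 ZF=1 PC=1
Step 2: PC=1 exec 'MOV A, 11'. After: A=11 B=0 C=0 D=0 ZF=1 PC=2
Step 3: PC=2 exec 'MUL D, 8'. After: A=11 B=0 C=0 D=0 ZF=1 PC=3
Step 4: PC=3 exec 'MUL D, B'. After: A=11 B=0 C=0 D=0 ZF=1 PC=4
Step 5: PC=4 exec 'MOV C, 10'. After: A=11 B=0 C=10 D=0 ZF=1 PC=5
Step 6: PC=5 exec 'SUB B, A'. After: A=11 B=-11 C=10 D=0 ZF=0 PC=6
Step 7: PC=6 exec 'MOV D, -4'. After: A=11 B=-11 C=10 D=-4 ZF=0 PC=7
Step 8: PC=7 exec 'MOV D, 12'. After: A=11 B=-11 C=10 D=12 ZF=0 PC=8
Step 9: PC=8 exec 'ADD B, C'. After: A=11 B=-1 C=10 D=12 ZF=0 PC=9
Step 10: PC=9 exec 'SUB B, 8'. After: A=11 B=-9 C=10 D=12 ZF=0 PC=10
Step 11: PC=10 exec 'HALT'. After: A=11 B=-9 C=10 D=12 ZF=0 PC=10 HALTED

Answer: yes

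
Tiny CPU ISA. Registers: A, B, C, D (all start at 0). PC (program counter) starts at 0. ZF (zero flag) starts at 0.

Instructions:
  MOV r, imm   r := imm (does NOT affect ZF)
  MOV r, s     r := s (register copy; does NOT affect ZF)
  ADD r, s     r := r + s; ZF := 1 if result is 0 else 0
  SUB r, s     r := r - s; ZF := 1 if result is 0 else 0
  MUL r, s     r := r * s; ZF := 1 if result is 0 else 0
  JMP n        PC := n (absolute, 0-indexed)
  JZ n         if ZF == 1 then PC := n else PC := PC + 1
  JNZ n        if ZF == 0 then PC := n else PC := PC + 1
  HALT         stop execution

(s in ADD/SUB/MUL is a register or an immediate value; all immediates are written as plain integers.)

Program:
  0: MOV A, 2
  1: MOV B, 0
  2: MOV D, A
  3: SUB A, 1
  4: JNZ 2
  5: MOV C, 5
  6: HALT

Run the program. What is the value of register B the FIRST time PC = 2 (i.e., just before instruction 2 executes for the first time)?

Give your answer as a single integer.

Step 1: PC=0 exec 'MOV A, 2'. After: A=2 B=0 C=0 D=0 ZF=0 PC=1
Step 2: PC=1 exec 'MOV B, 0'. After: A=2 B=0 C=0 D=0 ZF=0 PC=2
First time PC=2: B=0

0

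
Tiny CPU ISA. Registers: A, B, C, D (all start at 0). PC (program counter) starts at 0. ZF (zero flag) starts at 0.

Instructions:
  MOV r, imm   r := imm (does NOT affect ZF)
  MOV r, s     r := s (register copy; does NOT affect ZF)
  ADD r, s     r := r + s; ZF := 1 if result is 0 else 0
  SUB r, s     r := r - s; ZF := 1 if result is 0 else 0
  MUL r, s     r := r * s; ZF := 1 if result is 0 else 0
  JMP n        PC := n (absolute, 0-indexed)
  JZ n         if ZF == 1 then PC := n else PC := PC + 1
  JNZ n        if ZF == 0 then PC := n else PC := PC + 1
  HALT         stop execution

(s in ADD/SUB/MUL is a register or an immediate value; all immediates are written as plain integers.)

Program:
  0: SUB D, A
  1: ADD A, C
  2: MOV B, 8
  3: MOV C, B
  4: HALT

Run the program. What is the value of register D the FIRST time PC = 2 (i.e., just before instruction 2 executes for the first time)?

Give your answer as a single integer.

Step 1: PC=0 exec 'SUB D, A'. After: A=0 B=0 C=0 D=0 ZF=1 PC=1
Step 2: PC=1 exec 'ADD A, C'. After: A=0 B=0 C=0 D=0 ZF=1 PC=2
First time PC=2: D=0

0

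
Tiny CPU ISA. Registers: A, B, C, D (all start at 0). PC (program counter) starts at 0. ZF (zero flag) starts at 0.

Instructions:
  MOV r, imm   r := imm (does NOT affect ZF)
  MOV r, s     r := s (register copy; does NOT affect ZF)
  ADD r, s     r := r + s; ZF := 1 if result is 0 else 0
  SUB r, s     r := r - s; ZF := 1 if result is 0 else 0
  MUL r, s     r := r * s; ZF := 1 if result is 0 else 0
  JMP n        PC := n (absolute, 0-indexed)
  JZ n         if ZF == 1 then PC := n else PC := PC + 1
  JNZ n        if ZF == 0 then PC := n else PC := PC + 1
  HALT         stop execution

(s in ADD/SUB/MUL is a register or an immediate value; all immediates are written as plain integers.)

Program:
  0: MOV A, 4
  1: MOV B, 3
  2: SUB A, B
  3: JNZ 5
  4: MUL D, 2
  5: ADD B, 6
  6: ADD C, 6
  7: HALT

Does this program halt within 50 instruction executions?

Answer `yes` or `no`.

Step 1: PC=0 exec 'MOV A, 4'. After: A=4 B=0 C=0 D=0 ZF=0 PC=1
Step 2: PC=1 exec 'MOV B, 3'. After: A=4 B=3 C=0 D=0 ZF=0 PC=2
Step 3: PC=2 exec 'SUB A, B'. After: A=1 B=3 C=0 D=0 ZF=0 PC=3
Step 4: PC=3 exec 'JNZ 5'. After: A=1 B=3 C=0 D=0 ZF=0 PC=5
Step 5: PC=5 exec 'ADD B, 6'. After: A=1 B=9 C=0 D=0 ZF=0 PC=6
Step 6: PC=6 exec 'ADD C, 6'. After: A=1 B=9 C=6 D=0 ZF=0 PC=7
Step 7: PC=7 exec 'HALT'. After: A=1 B=9 C=6 D=0 ZF=0 PC=7 HALTED

Answer: yes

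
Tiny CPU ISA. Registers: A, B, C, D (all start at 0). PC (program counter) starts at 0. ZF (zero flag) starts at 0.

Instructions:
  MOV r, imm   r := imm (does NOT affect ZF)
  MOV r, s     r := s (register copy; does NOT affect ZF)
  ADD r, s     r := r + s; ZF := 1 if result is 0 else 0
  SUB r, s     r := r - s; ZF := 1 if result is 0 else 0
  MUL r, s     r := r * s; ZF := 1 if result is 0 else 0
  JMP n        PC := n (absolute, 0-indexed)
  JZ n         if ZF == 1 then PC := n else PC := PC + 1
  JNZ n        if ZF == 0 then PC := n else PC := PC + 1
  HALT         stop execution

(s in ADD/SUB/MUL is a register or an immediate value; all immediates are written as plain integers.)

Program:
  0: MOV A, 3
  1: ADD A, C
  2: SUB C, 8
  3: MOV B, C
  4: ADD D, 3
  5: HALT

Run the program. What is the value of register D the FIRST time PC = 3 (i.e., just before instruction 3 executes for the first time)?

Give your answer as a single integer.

Step 1: PC=0 exec 'MOV A, 3'. After: A=3 B=0 C=0 D=0 ZF=0 PC=1
Step 2: PC=1 exec 'ADD A, C'. After: A=3 B=0 C=0 D=0 ZF=0 PC=2
Step 3: PC=2 exec 'SUB C, 8'. After: A=3 B=0 C=-8 D=0 ZF=0 PC=3
First time PC=3: D=0

0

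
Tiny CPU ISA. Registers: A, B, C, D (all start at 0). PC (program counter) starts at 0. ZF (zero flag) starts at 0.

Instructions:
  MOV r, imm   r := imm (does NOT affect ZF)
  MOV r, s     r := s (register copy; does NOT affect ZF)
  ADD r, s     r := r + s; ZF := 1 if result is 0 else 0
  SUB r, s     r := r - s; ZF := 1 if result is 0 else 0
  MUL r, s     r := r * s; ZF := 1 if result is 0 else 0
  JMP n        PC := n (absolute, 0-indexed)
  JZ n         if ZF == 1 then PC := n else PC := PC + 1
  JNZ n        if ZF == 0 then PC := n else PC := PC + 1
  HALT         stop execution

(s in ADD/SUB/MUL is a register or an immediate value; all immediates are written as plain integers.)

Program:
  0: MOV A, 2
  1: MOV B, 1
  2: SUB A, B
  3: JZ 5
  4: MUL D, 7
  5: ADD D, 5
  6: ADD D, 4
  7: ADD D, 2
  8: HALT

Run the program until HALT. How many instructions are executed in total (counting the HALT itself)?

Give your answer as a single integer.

Step 1: PC=0 exec 'MOV A, 2'. After: A=2 B=0 C=0 D=0 ZF=0 PC=1
Step 2: PC=1 exec 'MOV B, 1'. After: A=2 B=1 C=0 D=0 ZF=0 PC=2
Step 3: PC=2 exec 'SUB A, B'. After: A=1 B=1 C=0 D=0 ZF=0 PC=3
Step 4: PC=3 exec 'JZ 5'. After: A=1 B=1 C=0 D=0 ZF=0 PC=4
Step 5: PC=4 exec 'MUL D, 7'. After: A=1 B=1 C=0 D=0 ZF=1 PC=5
Step 6: PC=5 exec 'ADD D, 5'. After: A=1 B=1 C=0 D=5 ZF=0 PC=6
Step 7: PC=6 exec 'ADD D, 4'. After: A=1 B=1 C=0 D=9 ZF=0 PC=7
Step 8: PC=7 exec 'ADD D, 2'. After: A=1 B=1 C=0 D=11 ZF=0 PC=8
Step 9: PC=8 exec 'HALT'. After: A=1 B=1 C=0 D=11 ZF=0 PC=8 HALTED
Total instructions executed: 9

Answer: 9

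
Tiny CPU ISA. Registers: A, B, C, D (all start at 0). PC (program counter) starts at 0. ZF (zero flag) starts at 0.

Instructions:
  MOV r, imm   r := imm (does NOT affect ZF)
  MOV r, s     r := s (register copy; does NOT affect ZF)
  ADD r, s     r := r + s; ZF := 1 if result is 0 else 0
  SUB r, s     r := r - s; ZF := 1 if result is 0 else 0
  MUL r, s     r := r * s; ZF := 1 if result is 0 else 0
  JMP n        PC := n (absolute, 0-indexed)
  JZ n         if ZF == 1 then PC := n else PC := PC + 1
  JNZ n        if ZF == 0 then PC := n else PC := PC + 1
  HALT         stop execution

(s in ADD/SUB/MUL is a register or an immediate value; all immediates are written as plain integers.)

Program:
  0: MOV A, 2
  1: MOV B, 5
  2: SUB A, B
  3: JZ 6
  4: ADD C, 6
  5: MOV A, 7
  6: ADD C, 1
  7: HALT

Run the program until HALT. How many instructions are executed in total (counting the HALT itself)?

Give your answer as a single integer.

Step 1: PC=0 exec 'MOV A, 2'. After: A=2 B=0 C=0 D=0 ZF=0 PC=1
Step 2: PC=1 exec 'MOV B, 5'. After: A=2 B=5 C=0 D=0 ZF=0 PC=2
Step 3: PC=2 exec 'SUB A, B'. After: A=-3 B=5 C=0 D=0 ZF=0 PC=3
Step 4: PC=3 exec 'JZ 6'. After: A=-3 B=5 C=0 D=0 ZF=0 PC=4
Step 5: PC=4 exec 'ADD C, 6'. After: A=-3 B=5 C=6 D=0 ZF=0 PC=5
Step 6: PC=5 exec 'MOV A, 7'. After: A=7 B=5 C=6 D=0 ZF=0 PC=6
Step 7: PC=6 exec 'ADD C, 1'. After: A=7 B=5 C=7 D=0 ZF=0 PC=7
Step 8: PC=7 exec 'HALT'. After: A=7 B=5 C=7 D=0 ZF=0 PC=7 HALTED
Total instructions executed: 8

Answer: 8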